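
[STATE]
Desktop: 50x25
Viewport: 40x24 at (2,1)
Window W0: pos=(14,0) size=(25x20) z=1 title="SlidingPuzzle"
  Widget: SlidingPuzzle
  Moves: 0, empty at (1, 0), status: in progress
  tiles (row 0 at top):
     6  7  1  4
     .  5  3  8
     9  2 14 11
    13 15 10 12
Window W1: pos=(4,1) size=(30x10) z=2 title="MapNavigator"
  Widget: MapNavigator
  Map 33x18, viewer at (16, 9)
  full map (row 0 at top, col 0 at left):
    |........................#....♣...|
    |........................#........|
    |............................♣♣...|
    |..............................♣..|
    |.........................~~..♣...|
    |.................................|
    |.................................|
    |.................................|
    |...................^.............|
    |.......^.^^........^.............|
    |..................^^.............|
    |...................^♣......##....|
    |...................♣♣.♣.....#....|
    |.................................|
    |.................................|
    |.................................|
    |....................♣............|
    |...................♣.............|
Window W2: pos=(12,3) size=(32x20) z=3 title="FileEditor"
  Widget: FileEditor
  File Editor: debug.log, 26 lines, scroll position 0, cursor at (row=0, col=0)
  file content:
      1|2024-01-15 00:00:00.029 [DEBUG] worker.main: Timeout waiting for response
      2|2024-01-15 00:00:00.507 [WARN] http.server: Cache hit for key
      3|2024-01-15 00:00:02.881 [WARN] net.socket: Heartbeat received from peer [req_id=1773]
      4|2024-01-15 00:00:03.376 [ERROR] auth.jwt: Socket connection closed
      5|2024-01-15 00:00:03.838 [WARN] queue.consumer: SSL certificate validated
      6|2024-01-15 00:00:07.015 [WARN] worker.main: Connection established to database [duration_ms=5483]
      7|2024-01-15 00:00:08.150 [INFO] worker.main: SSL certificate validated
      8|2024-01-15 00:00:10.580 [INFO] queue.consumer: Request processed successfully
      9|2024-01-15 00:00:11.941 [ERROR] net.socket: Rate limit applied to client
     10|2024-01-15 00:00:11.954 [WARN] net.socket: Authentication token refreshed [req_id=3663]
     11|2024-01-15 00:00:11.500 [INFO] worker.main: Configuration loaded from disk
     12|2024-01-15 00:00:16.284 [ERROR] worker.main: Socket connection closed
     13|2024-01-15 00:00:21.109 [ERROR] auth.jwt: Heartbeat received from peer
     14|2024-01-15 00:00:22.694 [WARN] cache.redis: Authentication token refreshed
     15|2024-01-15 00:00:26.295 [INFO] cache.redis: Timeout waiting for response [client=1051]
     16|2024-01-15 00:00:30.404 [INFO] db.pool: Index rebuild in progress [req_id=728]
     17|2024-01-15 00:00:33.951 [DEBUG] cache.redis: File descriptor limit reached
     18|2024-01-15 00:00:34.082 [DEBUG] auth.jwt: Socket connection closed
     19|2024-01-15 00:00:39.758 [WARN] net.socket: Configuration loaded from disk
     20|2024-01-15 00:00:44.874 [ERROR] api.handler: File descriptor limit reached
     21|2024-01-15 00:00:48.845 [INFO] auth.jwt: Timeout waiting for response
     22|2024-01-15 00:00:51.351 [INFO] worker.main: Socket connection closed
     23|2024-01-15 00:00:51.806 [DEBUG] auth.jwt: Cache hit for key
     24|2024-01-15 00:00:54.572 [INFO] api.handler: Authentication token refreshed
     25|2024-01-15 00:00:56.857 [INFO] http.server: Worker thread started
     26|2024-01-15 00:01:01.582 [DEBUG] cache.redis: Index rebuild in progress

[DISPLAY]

  ┏━━━━━━━━━━━━━━━━━━━━━━━━━━━━┓    ┃   
  ┃ MapNavigator               ┃────┨   
  ┠───────┏━━━━━━━━━━━━━━━━━━━━━━━━━━━━━
  ┃.......┃ FileEditor                  
  ┃.......┠─────────────────────────────
  ┃.......┃█024-01-15 00:00:00.029 [DEBU
  ┃.....^.┃2024-01-15 00:00:00.507 [WARN
  ┃.......┃2024-01-15 00:00:02.881 [WARN
  ┃.......┃2024-01-15 00:00:03.376 [ERRO
  ┗━━━━━━━┃2024-01-15 00:00:03.838 [WARN
          ┃2024-01-15 00:00:07.015 [WARN
          ┃2024-01-15 00:00:08.150 [INFO
          ┃2024-01-15 00:00:10.580 [INFO
          ┃2024-01-15 00:00:11.941 [ERRO
          ┃2024-01-15 00:00:11.954 [WARN
          ┃2024-01-15 00:00:11.500 [INFO
          ┃2024-01-15 00:00:16.284 [ERRO
          ┃2024-01-15 00:00:21.109 [ERRO
          ┃2024-01-15 00:00:22.694 [WARN
          ┃2024-01-15 00:00:26.295 [INFO
          ┃2024-01-15 00:00:30.404 [INFO
          ┗━━━━━━━━━━━━━━━━━━━━━━━━━━━━━
                                        
                                        


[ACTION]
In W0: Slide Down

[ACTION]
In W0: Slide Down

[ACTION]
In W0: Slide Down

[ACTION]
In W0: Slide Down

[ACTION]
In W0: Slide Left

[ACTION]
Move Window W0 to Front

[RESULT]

  ┏━━━━━━━━━┃ SlidingPuzzle         ┃   
  ┃ MapNavig┠───────────────────────┨   
  ┠───────┏━┃┌────┬────┬────┬────┐  ┃━━━
  ┃.......┃ ┃│  7 │    │  1 │  4 │  ┃   
  ┃.......┠─┃├────┼────┼────┼────┤  ┃───
  ┃.......┃█┃│  6 │  5 │  3 │  8 │  ┃EBU
  ┃.....^.┃2┃├────┼────┼────┼────┤  ┃ARN
  ┃.......┃2┃│  9 │  2 │ 14 │ 11 │  ┃ARN
  ┃.......┃2┃├────┼────┼────┼────┤  ┃RRO
  ┗━━━━━━━┃2┃│ 13 │ 15 │ 10 │ 12 │  ┃ARN
          ┃2┃└────┴────┴────┴────┘  ┃ARN
          ┃2┃Moves: 2               ┃NFO
          ┃2┃                       ┃NFO
          ┃2┃                       ┃RRO
          ┃2┃                       ┃ARN
          ┃2┃                       ┃NFO
          ┃2┃                       ┃RRO
          ┃2┃                       ┃RRO
          ┃2┗━━━━━━━━━━━━━━━━━━━━━━━┛ARN
          ┃2024-01-15 00:00:26.295 [INFO
          ┃2024-01-15 00:00:30.404 [INFO
          ┗━━━━━━━━━━━━━━━━━━━━━━━━━━━━━
                                        
                                        


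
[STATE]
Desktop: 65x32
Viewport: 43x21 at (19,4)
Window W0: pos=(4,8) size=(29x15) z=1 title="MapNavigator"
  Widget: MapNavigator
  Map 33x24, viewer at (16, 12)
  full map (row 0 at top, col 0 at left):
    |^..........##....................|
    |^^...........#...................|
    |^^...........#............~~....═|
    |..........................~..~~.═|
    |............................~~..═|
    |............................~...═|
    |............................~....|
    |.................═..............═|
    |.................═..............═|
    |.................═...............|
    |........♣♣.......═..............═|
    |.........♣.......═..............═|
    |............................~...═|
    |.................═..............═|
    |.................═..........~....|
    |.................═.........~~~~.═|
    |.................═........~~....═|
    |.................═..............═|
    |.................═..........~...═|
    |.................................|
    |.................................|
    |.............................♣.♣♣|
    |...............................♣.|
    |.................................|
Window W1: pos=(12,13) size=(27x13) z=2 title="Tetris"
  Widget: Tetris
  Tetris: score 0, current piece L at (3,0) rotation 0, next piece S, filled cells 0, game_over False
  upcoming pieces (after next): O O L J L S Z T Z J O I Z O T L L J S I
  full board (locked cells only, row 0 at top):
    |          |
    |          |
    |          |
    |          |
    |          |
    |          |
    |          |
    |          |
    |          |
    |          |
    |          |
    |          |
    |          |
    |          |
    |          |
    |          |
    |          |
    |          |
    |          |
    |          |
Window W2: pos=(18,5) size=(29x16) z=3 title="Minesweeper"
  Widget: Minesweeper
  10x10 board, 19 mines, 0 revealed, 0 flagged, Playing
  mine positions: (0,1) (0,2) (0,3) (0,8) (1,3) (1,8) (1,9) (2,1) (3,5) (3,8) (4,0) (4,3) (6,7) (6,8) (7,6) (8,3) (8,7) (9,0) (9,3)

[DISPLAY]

                                           
━━━━━━━━━━━━━━━━━━━━━━━━━━━┓               
 Minesweeper               ┃               
───────────────────────────┨               
■■■■■■■■■■                 ┃               
■■■■■■■■■■                 ┃               
■■■■■■■■■■                 ┃               
■■■■■■■■■■                 ┃               
■■■■■■■■■■                 ┃               
■■■■■■■■■■                 ┃               
■■■■■■■■■■                 ┃               
■■■■■■■■■■                 ┃               
■■■■■■■■■■                 ┃               
■■■■■■■■■■                 ┃               
                           ┃               
                           ┃               
━━━━━━━━━━━━━━━━━━━━━━━━━━━┛               
    │              ┃                       
    │Score:        ┃                       
    │0             ┃                       
    │              ┃                       


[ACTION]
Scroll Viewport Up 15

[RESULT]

                                           
                                           
                                           
                                           
                                           
━━━━━━━━━━━━━━━━━━━━━━━━━━━┓               
 Minesweeper               ┃               
───────────────────────────┨               
■■■■■■■■■■                 ┃               
■■■■■■■■■■                 ┃               
■■■■■■■■■■                 ┃               
■■■■■■■■■■                 ┃               
■■■■■■■■■■                 ┃               
■■■■■■■■■■                 ┃               
■■■■■■■■■■                 ┃               
■■■■■■■■■■                 ┃               
■■■■■■■■■■                 ┃               
■■■■■■■■■■                 ┃               
                           ┃               
                           ┃               
━━━━━━━━━━━━━━━━━━━━━━━━━━━┛               


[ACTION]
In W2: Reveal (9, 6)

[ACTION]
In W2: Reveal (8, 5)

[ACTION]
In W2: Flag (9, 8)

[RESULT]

                                           
                                           
                                           
                                           
                                           
━━━━━━━━━━━━━━━━━━━━━━━━━━━┓               
 Minesweeper               ┃               
───────────────────────────┨               
■■■■■■■■■■                 ┃               
■■■■■■■■■■                 ┃               
■■■■■■■■■■                 ┃               
■■■■■■■■■■                 ┃               
■■■■■■■■■■                 ┃               
■■■■■■■■■■                 ┃               
■■■■■■■■■■                 ┃               
■■■■■■■■■■                 ┃               
■■■■■1■■■■                 ┃               
■■■■■■1■⚑■                 ┃               
                           ┃               
                           ┃               
━━━━━━━━━━━━━━━━━━━━━━━━━━━┛               


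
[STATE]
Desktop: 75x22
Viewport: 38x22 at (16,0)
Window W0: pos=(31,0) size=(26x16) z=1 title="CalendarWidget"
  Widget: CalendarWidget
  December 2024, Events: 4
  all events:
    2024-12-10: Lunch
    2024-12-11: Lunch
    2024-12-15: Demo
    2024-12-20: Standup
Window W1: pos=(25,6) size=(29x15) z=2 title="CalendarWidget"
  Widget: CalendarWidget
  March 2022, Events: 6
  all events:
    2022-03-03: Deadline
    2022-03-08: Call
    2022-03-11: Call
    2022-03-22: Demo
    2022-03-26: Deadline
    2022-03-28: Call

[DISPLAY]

               ┏━━━━━━━━━━━━━━━━━━━━━━
               ┃ CalendarWidget       
               ┠──────────────────────
               ┃     December 2024    
               ┃Mo Tu We Th Fr Sa Su  
               ┃                   1  
         ┏━━━━━━━━━━━━━━━━━━━━━━━━━━━┓
         ┃ CalendarWidget            ┃
         ┠───────────────────────────┨
         ┃         March 2022        ┃
         ┃Mo Tu We Th Fr Sa Su       ┃
         ┃    1  2  3*  4  5  6      ┃
         ┃ 7  8*  9 10 11* 12 13     ┃
         ┃14 15 16 17 18 19 20       ┃
         ┃21 22* 23 24 25 26* 27     ┃
         ┃28* 29 30 31               ┃
         ┃                           ┃
         ┃                           ┃
         ┃                           ┃
         ┃                           ┃
         ┗━━━━━━━━━━━━━━━━━━━━━━━━━━━┛
                                      


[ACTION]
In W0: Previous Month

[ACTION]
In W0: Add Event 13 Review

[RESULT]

               ┏━━━━━━━━━━━━━━━━━━━━━━
               ┃ CalendarWidget       
               ┠──────────────────────
               ┃     November 2024    
               ┃Mo Tu We Th Fr Sa Su  
               ┃             1  2  3  
         ┏━━━━━━━━━━━━━━━━━━━━━━━━━━━┓
         ┃ CalendarWidget            ┃
         ┠───────────────────────────┨
         ┃         March 2022        ┃
         ┃Mo Tu We Th Fr Sa Su       ┃
         ┃    1  2  3*  4  5  6      ┃
         ┃ 7  8*  9 10 11* 12 13     ┃
         ┃14 15 16 17 18 19 20       ┃
         ┃21 22* 23 24 25 26* 27     ┃
         ┃28* 29 30 31               ┃
         ┃                           ┃
         ┃                           ┃
         ┃                           ┃
         ┃                           ┃
         ┗━━━━━━━━━━━━━━━━━━━━━━━━━━━┛
                                      


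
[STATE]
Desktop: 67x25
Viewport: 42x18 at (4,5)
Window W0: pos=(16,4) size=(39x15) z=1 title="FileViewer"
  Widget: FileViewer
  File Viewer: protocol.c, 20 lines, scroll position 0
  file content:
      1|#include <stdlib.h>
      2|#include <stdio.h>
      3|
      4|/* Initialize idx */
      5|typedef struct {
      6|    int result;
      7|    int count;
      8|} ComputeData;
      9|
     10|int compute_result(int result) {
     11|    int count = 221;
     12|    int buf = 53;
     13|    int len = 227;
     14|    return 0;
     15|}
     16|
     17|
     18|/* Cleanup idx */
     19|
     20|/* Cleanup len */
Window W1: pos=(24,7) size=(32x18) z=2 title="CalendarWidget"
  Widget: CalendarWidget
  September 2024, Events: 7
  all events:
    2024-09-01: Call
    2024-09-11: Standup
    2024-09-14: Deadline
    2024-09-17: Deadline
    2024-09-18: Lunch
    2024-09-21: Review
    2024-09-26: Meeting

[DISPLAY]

            ┃ FileViewer                  
            ┠─────────────────────────────
            ┃#includ┏━━━━━━━━━━━━━━━━━━━━━
            ┃#includ┃ CalendarWidget      
            ┃       ┠─────────────────────
            ┃/* Init┃        September 202
            ┃typedef┃Mo Tu We Th Fr Sa Su 
            ┃    int┃                   1*
            ┃    int┃ 2  3  4  5  6  7  8 
            ┃} Compu┃ 9 10 11* 12 13 14* 1
            ┃       ┃16 17* 18* 19 20 21* 
            ┃int com┃23 24 25 26* 27 28 29
            ┃    int┃30                   
            ┗━━━━━━━┃                     
                    ┃                     
                    ┃                     
                    ┃                     
                    ┃                     


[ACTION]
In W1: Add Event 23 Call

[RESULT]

            ┃ FileViewer                  
            ┠─────────────────────────────
            ┃#includ┏━━━━━━━━━━━━━━━━━━━━━
            ┃#includ┃ CalendarWidget      
            ┃       ┠─────────────────────
            ┃/* Init┃        September 202
            ┃typedef┃Mo Tu We Th Fr Sa Su 
            ┃    int┃                   1*
            ┃    int┃ 2  3  4  5  6  7  8 
            ┃} Compu┃ 9 10 11* 12 13 14* 1
            ┃       ┃16 17* 18* 19 20 21* 
            ┃int com┃23* 24 25 26* 27 28 2
            ┃    int┃30                   
            ┗━━━━━━━┃                     
                    ┃                     
                    ┃                     
                    ┃                     
                    ┃                     


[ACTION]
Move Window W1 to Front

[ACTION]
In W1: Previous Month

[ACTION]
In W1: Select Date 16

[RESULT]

            ┃ FileViewer                  
            ┠─────────────────────────────
            ┃#includ┏━━━━━━━━━━━━━━━━━━━━━
            ┃#includ┃ CalendarWidget      
            ┃       ┠─────────────────────
            ┃/* Init┃         August 2024 
            ┃typedef┃Mo Tu We Th Fr Sa Su 
            ┃    int┃          1  2  3  4 
            ┃    int┃ 5  6  7  8  9 10 11 
            ┃} Compu┃12 13 14 15 [16] 17 1
            ┃       ┃19 20 21 22 23 24 25 
            ┃int com┃26 27 28 29 30 31    
            ┃    int┃                     
            ┗━━━━━━━┃                     
                    ┃                     
                    ┃                     
                    ┃                     
                    ┃                     


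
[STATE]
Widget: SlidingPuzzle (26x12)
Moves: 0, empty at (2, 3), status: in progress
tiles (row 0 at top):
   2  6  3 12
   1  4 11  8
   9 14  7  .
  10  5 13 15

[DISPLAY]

┌────┬────┬────┬────┐     
│  2 │  6 │  3 │ 12 │     
├────┼────┼────┼────┤     
│  1 │  4 │ 11 │  8 │     
├────┼────┼────┼────┤     
│  9 │ 14 │  7 │    │     
├────┼────┼────┼────┤     
│ 10 │  5 │ 13 │ 15 │     
└────┴────┴────┴────┘     
Moves: 0                  
                          
                          


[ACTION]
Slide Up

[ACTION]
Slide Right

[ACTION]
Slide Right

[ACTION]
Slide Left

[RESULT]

┌────┬────┬────┬────┐     
│  2 │  6 │  3 │ 12 │     
├────┼────┼────┼────┤     
│  1 │  4 │ 11 │  8 │     
├────┼────┼────┼────┤     
│  9 │ 14 │  7 │ 15 │     
├────┼────┼────┼────┤     
│ 10 │  5 │    │ 13 │     
└────┴────┴────┴────┘     
Moves: 4                  
                          
                          


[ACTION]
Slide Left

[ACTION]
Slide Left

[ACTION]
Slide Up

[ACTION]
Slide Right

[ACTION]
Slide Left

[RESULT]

┌────┬────┬────┬────┐     
│  2 │  6 │  3 │ 12 │     
├────┼────┼────┼────┤     
│  1 │  4 │ 11 │  8 │     
├────┼────┼────┼────┤     
│  9 │ 14 │  7 │ 15 │     
├────┼────┼────┼────┤     
│ 10 │  5 │ 13 │    │     
└────┴────┴────┴────┘     
Moves: 7                  
                          
                          


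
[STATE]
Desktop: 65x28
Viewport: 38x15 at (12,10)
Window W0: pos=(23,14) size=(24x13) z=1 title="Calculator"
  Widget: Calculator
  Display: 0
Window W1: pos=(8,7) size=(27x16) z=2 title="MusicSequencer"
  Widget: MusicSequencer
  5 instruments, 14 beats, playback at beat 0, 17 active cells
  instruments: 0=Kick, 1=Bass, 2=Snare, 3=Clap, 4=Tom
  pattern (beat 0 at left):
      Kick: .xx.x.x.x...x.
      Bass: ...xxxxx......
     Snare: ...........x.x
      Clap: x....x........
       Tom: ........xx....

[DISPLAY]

   ▼1234567890123     ┃               
ick·██·█·█·█···█·     ┃               
ass···█████······     ┃               
are···········█·█     ┃               
lap█····█········     ┃━━━━━━━━━━━┓   
Tom········██····     ┃           ┃   
                      ┃───────────┨   
                      ┃          0┃   
                      ┃─┬───┐     ┃   
                      ┃ │ ÷ │     ┃   
                      ┃─┼───┤     ┃   
                      ┃ │ × │     ┃   
━━━━━━━━━━━━━━━━━━━━━━┛─┼───┤     ┃   
           ┃│ 1 │ 2 │ 3 │ - │     ┃   
           ┃├───┼───┼───┼───┤     ┃   


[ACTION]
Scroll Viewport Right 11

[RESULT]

890123     ┃                          
█···█·     ┃                          
······     ┃                          
···█·█     ┃                          
······     ┃━━━━━━━━━━━┓              
██····     ┃           ┃              
           ┃───────────┨              
           ┃          0┃              
           ┃─┬───┐     ┃              
           ┃ │ ÷ │     ┃              
           ┃─┼───┤     ┃              
           ┃ │ × │     ┃              
━━━━━━━━━━━┛─┼───┤     ┃              
┃│ 1 │ 2 │ 3 │ - │     ┃              
┃├───┼───┼───┼───┤     ┃              


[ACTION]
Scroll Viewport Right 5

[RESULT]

23     ┃                              
█·     ┃                              
··     ┃                              
·█     ┃                              
··     ┃━━━━━━━━━━━┓                  
··     ┃           ┃                  
       ┃───────────┨                  
       ┃          0┃                  
       ┃─┬───┐     ┃                  
       ┃ │ ÷ │     ┃                  
       ┃─┼───┤     ┃                  
       ┃ │ × │     ┃                  
━━━━━━━┛─┼───┤     ┃                  
 │ 2 │ 3 │ - │     ┃                  
─┼───┼───┼───┤     ┃                  


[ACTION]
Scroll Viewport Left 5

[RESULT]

7890123     ┃                         
·█···█·     ┃                         
█······     ┃                         
····█·█     ┃                         
·······     ┃━━━━━━━━━━━┓             
·██····     ┃           ┃             
            ┃───────────┨             
            ┃          0┃             
            ┃─┬───┐     ┃             
            ┃ │ ÷ │     ┃             
            ┃─┼───┤     ┃             
            ┃ │ × │     ┃             
━━━━━━━━━━━━┛─┼───┤     ┃             
 ┃│ 1 │ 2 │ 3 │ - │     ┃             
 ┃├───┼───┼───┼───┤     ┃             


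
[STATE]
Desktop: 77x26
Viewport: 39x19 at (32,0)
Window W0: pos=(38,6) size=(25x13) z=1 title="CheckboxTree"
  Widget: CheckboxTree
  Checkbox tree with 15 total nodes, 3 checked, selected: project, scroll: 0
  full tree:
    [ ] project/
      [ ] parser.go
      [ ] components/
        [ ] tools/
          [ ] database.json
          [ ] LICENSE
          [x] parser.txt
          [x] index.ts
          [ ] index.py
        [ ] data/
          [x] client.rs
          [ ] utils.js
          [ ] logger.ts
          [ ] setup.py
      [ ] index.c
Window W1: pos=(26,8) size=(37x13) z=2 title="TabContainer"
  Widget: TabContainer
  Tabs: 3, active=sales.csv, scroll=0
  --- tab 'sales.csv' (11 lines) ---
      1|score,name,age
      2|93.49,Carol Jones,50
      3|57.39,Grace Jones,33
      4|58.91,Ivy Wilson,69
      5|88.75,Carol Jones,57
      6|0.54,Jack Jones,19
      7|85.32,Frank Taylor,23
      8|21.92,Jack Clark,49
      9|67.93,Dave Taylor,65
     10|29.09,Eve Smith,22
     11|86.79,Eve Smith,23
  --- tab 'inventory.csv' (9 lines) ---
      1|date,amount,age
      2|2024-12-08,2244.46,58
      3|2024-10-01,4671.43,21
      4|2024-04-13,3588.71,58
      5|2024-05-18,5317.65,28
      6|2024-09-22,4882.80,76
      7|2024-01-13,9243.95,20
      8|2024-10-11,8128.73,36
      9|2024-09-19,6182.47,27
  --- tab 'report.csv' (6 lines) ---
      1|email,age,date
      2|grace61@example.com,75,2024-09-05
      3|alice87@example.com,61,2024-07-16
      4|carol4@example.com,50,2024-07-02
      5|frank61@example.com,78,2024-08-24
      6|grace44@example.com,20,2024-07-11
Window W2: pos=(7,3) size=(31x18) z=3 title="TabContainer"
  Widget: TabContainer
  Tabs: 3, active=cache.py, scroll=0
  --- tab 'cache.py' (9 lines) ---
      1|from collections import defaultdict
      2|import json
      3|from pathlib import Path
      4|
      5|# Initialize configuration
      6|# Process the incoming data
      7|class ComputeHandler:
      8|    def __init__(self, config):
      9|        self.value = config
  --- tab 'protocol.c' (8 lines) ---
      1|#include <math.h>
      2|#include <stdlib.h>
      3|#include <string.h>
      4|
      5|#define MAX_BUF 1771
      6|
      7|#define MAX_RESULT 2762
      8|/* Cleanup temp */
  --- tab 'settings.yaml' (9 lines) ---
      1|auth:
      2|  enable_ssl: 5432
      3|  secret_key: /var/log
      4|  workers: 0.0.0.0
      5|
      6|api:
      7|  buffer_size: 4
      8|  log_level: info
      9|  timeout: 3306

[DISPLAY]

                                       
                                       
                                       
━━━━━┓                                 
     ┃                                 
─────┨                                 
 sett┃┏━━━━━━━━━━━━━━━━━━━━━━━┓        
─────┃┃ CheckboxTree          ┃        
defau┃━━━━━━━━━━━━━━━━━━━━━━━━┓        
     ┃er                      ┃        
     ┃────────────────────────┨        
     ┃│ inventory.csv │ report┃        
on   ┃────────────────────────┃        
ata  ┃age                     ┃        
     ┃ Jones,50               ┃        
onfig┃ Jones,33               ┃        
fig  ┃ilson,69                ┃        
     ┃ Jones,57               ┃        
     ┃ones,19                 ┃        


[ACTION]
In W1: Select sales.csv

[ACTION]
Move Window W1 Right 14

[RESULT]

                                       
                                       
                                       
━━━━━┓                                 
     ┃                                 
─────┨                                 
 sett┃┏━━━━━━━━━━━━━━━━━━━━━━━┓        
─────┃┃ CheckboxTree          ┃        
defau┃┠─┏━━━━━━━━━━━━━━━━━━━━━━━━━━━━━━
     ┃┃>┃ TabContainer                 
     ┃┃ ┠──────────────────────────────
     ┃┃ ┃[sales.csv]│ inventory.csv │ r
on   ┃┃ ┃──────────────────────────────
ata  ┃┃ ┃score,name,age                
     ┃┃ ┃93.49,Carol Jones,50          
onfig┃┃ ┃57.39,Grace Jones,33          
fig  ┃┃ ┃58.91,Ivy Wilson,69           
     ┃┃ ┃88.75,Carol Jones,57          
     ┃┗━┃0.54,Jack Jones,19            


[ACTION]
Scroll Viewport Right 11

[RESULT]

                                       
                                       
                                       
                                       
                                       
                                       
┏━━━━━━━━━━━━━━━━━━━━━━━┓              
┃ CheckboxTree          ┃              
┠─┏━━━━━━━━━━━━━━━━━━━━━━━━━━━━━━━━━━━┓
┃>┃ TabContainer                      ┃
┃ ┠───────────────────────────────────┨
┃ ┃[sales.csv]│ inventory.csv │ report┃
┃ ┃───────────────────────────────────┃
┃ ┃score,name,age                     ┃
┃ ┃93.49,Carol Jones,50               ┃
┃ ┃57.39,Grace Jones,33               ┃
┃ ┃58.91,Ivy Wilson,69                ┃
┃ ┃88.75,Carol Jones,57               ┃
┗━┃0.54,Jack Jones,19                 ┃


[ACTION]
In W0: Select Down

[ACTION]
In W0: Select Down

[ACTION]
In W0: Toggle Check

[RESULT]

                                       
                                       
                                       
                                       
                                       
                                       
┏━━━━━━━━━━━━━━━━━━━━━━━┓              
┃ CheckboxTree          ┃              
┠─┏━━━━━━━━━━━━━━━━━━━━━━━━━━━━━━━━━━━┓
┃ ┃ TabContainer                      ┃
┃ ┠───────────────────────────────────┨
┃>┃[sales.csv]│ inventory.csv │ report┃
┃ ┃───────────────────────────────────┃
┃ ┃score,name,age                     ┃
┃ ┃93.49,Carol Jones,50               ┃
┃ ┃57.39,Grace Jones,33               ┃
┃ ┃58.91,Ivy Wilson,69                ┃
┃ ┃88.75,Carol Jones,57               ┃
┗━┃0.54,Jack Jones,19                 ┃


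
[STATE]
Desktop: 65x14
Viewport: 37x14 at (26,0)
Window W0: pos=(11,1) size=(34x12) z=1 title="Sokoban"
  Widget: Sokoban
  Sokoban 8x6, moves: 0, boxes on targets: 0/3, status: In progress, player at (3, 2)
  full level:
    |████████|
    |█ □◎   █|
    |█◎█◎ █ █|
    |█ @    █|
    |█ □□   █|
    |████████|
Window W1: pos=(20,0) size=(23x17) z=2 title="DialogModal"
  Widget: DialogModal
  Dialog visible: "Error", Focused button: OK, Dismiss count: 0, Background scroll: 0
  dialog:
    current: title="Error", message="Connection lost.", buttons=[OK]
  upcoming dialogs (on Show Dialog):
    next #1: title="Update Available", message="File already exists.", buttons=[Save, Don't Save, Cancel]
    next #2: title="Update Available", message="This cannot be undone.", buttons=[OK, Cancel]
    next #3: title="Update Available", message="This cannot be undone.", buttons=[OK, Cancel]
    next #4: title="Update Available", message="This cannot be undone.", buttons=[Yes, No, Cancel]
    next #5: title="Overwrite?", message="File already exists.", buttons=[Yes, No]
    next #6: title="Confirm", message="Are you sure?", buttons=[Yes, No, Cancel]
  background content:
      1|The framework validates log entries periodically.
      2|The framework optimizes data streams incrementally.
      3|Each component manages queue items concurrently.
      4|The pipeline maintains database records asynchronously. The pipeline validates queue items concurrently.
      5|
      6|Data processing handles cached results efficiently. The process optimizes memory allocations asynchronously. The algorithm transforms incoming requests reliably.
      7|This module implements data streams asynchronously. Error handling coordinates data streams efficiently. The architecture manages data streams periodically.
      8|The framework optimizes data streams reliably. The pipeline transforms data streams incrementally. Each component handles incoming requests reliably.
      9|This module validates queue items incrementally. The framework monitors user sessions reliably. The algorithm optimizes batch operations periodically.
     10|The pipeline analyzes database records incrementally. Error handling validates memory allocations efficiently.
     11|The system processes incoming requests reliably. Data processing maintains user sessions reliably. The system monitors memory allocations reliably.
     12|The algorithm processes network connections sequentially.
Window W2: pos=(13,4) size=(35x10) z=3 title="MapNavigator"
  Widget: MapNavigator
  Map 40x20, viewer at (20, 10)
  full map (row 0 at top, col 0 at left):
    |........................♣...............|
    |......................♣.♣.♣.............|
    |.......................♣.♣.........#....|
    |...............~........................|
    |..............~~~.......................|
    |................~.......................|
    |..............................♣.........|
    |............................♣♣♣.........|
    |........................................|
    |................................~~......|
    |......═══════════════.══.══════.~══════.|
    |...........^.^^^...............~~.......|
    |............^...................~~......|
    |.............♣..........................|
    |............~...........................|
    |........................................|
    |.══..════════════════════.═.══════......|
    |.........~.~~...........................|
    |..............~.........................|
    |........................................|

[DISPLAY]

━━━━━━━━━━━━━━━━┓                    
ogModal         ┃━┓                  
────────────────┨ ┃                  
ramework validat┃─┨                  
━━━━━━━━━━━━━━━━━━━━━┓               
r                    ┃               
─────────────────────┨               
............♣♣♣......┃               
.....................┃               
................~~...┃               
════@.══.══════.~════┃               
...............~~....┃               
................~~...┃               
━━━━━━━━━━━━━━━━━━━━━┛               


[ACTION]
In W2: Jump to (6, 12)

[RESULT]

━━━━━━━━━━━━━━━━┓                    
ogModal         ┃━┓                  
────────────────┨ ┃                  
ramework validat┃─┨                  
━━━━━━━━━━━━━━━━━━━━━┓               
r                    ┃               
─────────────────────┨               
.....................┃               
....═══════════════.═┃               
.........^.^^^.......┃               
....@.....^..........┃               
...........♣.........┃               
..........~..........┃               
━━━━━━━━━━━━━━━━━━━━━┛               


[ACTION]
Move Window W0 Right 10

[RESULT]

━━━━━━━━━━━━━━━━┓                    
ogModal         ┃━━━━━━━━━━━┓        
────────────────┨           ┃        
ramework validat┃───────────┨        
━━━━━━━━━━━━━━━━━━━━━┓      ┃        
r                    ┃      ┃        
─────────────────────┨      ┃        
.....................┃      ┃        
....═══════════════.═┃      ┃        
.........^.^^^.......┃      ┃        
....@.....^..........┃      ┃        
...........♣.........┃      ┃        
..........~..........┃━━━━━━┛        
━━━━━━━━━━━━━━━━━━━━━┛               


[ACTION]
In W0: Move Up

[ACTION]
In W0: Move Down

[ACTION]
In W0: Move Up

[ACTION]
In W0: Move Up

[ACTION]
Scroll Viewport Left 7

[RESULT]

 ┏━━━━━━━━━━━━━━━━━━━━━┓             
 ┃ DialogModal         ┃━━━━━━━━━━━┓ 
 ┠─────────────────────┨           ┃ 
 ┃The framework validat┃───────────┨ 
━━━━━━━━━━━━━━━━━━━━━━━━━━━━┓      ┃ 
avigator                    ┃      ┃ 
────────────────────────────┨      ┃ 
     .......................┃      ┃ 
     ......═══════════════.═┃      ┃ 
     ...........^.^^^.......┃      ┃ 
     ......@.....^..........┃      ┃ 
     .............♣.........┃      ┃ 
     ............~..........┃━━━━━━┛ 
━━━━━━━━━━━━━━━━━━━━━━━━━━━━┛        


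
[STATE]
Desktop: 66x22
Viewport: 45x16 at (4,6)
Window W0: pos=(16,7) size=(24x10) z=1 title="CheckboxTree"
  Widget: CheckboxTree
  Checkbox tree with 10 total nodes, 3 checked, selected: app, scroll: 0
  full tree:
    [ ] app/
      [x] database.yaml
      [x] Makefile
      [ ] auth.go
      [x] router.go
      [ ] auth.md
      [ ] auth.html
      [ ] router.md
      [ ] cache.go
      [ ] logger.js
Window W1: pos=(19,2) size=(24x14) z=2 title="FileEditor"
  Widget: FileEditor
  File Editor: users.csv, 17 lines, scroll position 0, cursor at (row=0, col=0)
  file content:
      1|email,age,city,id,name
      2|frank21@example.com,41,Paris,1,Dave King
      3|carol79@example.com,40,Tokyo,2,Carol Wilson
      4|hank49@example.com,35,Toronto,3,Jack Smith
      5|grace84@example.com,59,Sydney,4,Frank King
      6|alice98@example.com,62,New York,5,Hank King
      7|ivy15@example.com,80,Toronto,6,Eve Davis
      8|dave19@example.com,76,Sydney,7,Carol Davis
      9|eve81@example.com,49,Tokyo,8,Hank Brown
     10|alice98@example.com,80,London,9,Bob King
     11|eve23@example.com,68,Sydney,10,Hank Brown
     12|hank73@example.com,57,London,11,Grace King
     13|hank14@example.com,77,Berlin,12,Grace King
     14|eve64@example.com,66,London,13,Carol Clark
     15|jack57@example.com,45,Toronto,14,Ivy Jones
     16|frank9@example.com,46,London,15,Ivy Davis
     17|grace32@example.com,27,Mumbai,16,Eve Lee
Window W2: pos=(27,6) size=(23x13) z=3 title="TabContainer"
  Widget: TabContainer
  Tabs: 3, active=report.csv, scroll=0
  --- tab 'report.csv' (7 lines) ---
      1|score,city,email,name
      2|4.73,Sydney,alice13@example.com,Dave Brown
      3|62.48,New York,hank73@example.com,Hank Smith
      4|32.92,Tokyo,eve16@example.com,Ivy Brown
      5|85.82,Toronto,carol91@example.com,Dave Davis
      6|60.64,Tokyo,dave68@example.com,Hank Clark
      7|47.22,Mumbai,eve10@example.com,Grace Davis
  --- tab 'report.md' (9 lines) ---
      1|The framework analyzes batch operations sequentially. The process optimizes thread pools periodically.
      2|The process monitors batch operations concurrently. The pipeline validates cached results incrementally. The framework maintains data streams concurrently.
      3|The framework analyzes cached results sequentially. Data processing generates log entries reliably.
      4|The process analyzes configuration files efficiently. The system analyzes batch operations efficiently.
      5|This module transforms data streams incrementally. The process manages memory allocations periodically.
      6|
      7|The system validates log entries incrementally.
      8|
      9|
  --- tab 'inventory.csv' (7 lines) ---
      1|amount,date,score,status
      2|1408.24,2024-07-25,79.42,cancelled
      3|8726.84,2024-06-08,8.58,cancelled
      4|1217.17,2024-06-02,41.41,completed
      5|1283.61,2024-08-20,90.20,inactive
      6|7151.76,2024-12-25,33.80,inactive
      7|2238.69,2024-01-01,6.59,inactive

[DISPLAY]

               ┃frank21┏━━━━━━━━━━━━━━━━━━━━━
            ┏━━┃carol79┃ TabContainer        
            ┃ C┃hank49@┠─────────────────────
            ┠──┃grace84┃[report.csv]│ report.
            ┃>[┃alice98┃─────────────────────
            ┃  ┃ivy15@e┃score,city,email,name
            ┃  ┃dave19@┃4.73,Sydney,alice13@e
            ┃  ┃eve81@e┃62.48,New York,hank73
            ┃  ┃alice98┃32.92,Tokyo,eve16@exa
            ┃  ┗━━━━━━━┃85.82,Toronto,carol91
            ┗━━━━━━━━━━┃60.64,Tokyo,dave68@ex
                       ┃47.22,Mumbai,eve10@ex
                       ┗━━━━━━━━━━━━━━━━━━━━━
                                             
                                             
                                             


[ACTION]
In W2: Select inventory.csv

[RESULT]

               ┃frank21┏━━━━━━━━━━━━━━━━━━━━━
            ┏━━┃carol79┃ TabContainer        
            ┃ C┃hank49@┠─────────────────────
            ┠──┃grace84┃ report.csv │ report.
            ┃>[┃alice98┃─────────────────────
            ┃  ┃ivy15@e┃amount,date,score,sta
            ┃  ┃dave19@┃1408.24,2024-07-25,79
            ┃  ┃eve81@e┃8726.84,2024-06-08,8.
            ┃  ┃alice98┃1217.17,2024-06-02,41
            ┃  ┗━━━━━━━┃1283.61,2024-08-20,90
            ┗━━━━━━━━━━┃7151.76,2024-12-25,33
                       ┃2238.69,2024-01-01,6.
                       ┗━━━━━━━━━━━━━━━━━━━━━
                                             
                                             
                                             


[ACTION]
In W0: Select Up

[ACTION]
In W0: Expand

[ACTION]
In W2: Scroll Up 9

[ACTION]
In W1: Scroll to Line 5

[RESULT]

               ┃alice98┏━━━━━━━━━━━━━━━━━━━━━
            ┏━━┃ivy15@e┃ TabContainer        
            ┃ C┃dave19@┠─────────────────────
            ┠──┃eve81@e┃ report.csv │ report.
            ┃>[┃alice98┃─────────────────────
            ┃  ┃eve23@e┃amount,date,score,sta
            ┃  ┃hank73@┃1408.24,2024-07-25,79
            ┃  ┃hank14@┃8726.84,2024-06-08,8.
            ┃  ┃eve64@e┃1217.17,2024-06-02,41
            ┃  ┗━━━━━━━┃1283.61,2024-08-20,90
            ┗━━━━━━━━━━┃7151.76,2024-12-25,33
                       ┃2238.69,2024-01-01,6.
                       ┗━━━━━━━━━━━━━━━━━━━━━
                                             
                                             
                                             
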